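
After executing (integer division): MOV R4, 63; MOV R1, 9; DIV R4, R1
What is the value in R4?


Register state trace:
  MOV R4, 63  → R4 = 63
  MOV R1, 9  → R1 = 9
  DIV R4, R1  → R4 = 63 // 9 = 7
Final: R4 = 7

7


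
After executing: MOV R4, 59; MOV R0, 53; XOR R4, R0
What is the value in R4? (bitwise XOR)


Register state trace:
  MOV R4, 59  → R4 = 59 (0b00111011)
  MOV R0, 53  → R0 = 53 (0b00110101)
  XOR R4, R0  → R4 = 59 XOR 53 = 14 (0b00001110)
Final: R4 = 14

14


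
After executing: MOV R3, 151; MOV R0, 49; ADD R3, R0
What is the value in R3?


Register state trace:
  MOV R3, 151  → R3 = 151
  MOV R0, 49  → R0 = 49
  ADD R3, R0  → R3 = 151 + 49 = 200
Final: R3 = 200

200


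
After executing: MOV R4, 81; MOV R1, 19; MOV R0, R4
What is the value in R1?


Register state trace:
  MOV R4, 81  → R4 = 81
  MOV R1, 19  → R1 = 19
  MOV R0, R4  → R0 = 81
Final: R1 = 19

19


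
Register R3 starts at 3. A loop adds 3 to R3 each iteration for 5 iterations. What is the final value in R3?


Starting value: R3 = 3
  Iter 1: R3 = 3 + 3 = 6
  Iter 2: R3 = 6 + 3 = 9
  Iter 3: R3 = 9 + 3 = 12
  Iter 4: R3 = 12 + 3 = 15
  Iter 5: R3 = 15 + 3 = 18
Final: R3 = 18

18


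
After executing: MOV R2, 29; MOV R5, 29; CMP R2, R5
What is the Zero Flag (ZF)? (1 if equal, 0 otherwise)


Register state trace:
  MOV R2, 29  → R2 = 29
  MOV R5, 29  → R5 = 29
  CMP R2, R5  → computes 29 - 29 = 0
  Result is zero, so values are equal
ZF = 1

1


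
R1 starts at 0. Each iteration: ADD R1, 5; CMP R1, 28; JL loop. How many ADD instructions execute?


Loop trace (R1 starts at 0, target 28, step 5):
  ADD #1: R1 = 0 + 5 = 5  → 5 < 28, loop
  ADD #2: R1 = 5 + 5 = 10  → 10 < 28, loop
  ADD #3: R1 = 10 + 5 = 15  → 15 < 28, loop
  ADD #4: R1 = 15 + 5 = 20  → 20 < 28, loop
  ADD #5: R1 = 20 + 5 = 25  → 25 < 28, loop
  ADD #6: R1 = 25 + 5 = 30  → 30 >= 28, exit
Total ADD instructions: 6

6


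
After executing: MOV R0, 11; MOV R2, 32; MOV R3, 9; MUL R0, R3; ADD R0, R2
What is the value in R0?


Register state trace:
  MOV R0, 11  → R0 = 11
  MOV R2, 32  → R2 = 32
  MOV R3, 9  → R3 = 9
  MUL R0, R3  → R0 = 11 * 9 = 99
  ADD R0, R2  → R0 = 99 + 32 = 131
Final: R0 = 131

131


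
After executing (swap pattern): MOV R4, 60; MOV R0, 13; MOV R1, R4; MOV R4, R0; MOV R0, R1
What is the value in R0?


Register state trace (swap pattern):
  MOV R4, 60  → R4 = 60
  MOV R0, 13  → R0 = 13
  MOV R1, R4  → R1 = 60  (save R4)
  MOV R4, R0  → R4 = 13  (R4 gets R0's value)
  MOV R0, R1  → R0 = 60  (R0 gets saved value)
Final: R0 = 60

60


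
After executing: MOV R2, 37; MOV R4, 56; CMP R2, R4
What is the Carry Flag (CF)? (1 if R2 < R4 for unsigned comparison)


Register state trace:
  MOV R2, 37  → R2 = 37
  MOV R4, 56  → R4 = 56
  CMP R2, R4  → unsigned 37 - 56: borrow occurs
  37 < 56, so CF = 1
CF = 1

1


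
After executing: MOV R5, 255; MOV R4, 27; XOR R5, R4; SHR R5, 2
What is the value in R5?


Register state trace:
  MOV R5, 255  → R5 = 255 (0b11111111)
  MOV R4, 27  → R4 = 27 (0b00011011)
  XOR R5, R4  → R5 = 255 XOR 27 = 228 (0b11100100)
  SHR R5, 2  → R5 = 228 >> 2 = 57
Final: R5 = 57

57


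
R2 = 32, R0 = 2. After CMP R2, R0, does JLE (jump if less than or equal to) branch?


Trace:
  R2 = 32, R0 = 2
  CMP R2, R0  → compares 32 vs 2
  JLE checks: is 32 less than or equal to 2?
  32 > 2, so condition is false
Branch taken: No

No


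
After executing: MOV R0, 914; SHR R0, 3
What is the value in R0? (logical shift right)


Register state trace:
  MOV R0, 914  → R0 = 914
  SHR R0, 3  → R0 = 914 >> 3 = 914 // 2^3 = 114
Final: R0 = 114

114


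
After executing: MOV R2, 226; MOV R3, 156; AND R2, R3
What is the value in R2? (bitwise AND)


Register state trace:
  MOV R2, 226  → R2 = 226 (0b11100010)
  MOV R3, 156  → R3 = 156 (0b10011100)
  AND R2, R3  → R2 = 226 AND 156 = 128 (0b10000000)
Final: R2 = 128

128


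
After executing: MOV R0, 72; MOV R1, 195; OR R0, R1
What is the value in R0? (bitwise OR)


Register state trace:
  MOV R0, 72  → R0 = 72 (0b01001000)
  MOV R1, 195  → R1 = 195 (0b11000011)
  OR R0, R1   → R0 = 72 OR 195 = 203 (0b11001011)
Final: R0 = 203

203


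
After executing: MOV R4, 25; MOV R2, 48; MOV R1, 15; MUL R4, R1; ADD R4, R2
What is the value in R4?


Register state trace:
  MOV R4, 25  → R4 = 25
  MOV R2, 48  → R2 = 48
  MOV R1, 15  → R1 = 15
  MUL R4, R1  → R4 = 25 * 15 = 375
  ADD R4, R2  → R4 = 375 + 48 = 423
Final: R4 = 423

423


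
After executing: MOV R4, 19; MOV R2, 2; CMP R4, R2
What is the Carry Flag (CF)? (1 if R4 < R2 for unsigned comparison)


Register state trace:
  MOV R4, 19  → R4 = 19
  MOV R2, 2  → R2 = 2
  CMP R4, R2  → unsigned 19 - 2: no borrow
  19 >= 2, so CF = 0
CF = 0

0


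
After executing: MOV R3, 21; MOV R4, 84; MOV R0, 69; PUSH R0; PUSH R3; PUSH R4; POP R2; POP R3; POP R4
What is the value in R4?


Stack trace (top is rightmost):
  MOV R3, 21  → R3 = 21
  MOV R4, 84  → R4 = 84
  MOV R0, 69  → R0 = 69
  PUSH R0  → stack: [69]
  PUSH R3  → stack: [69, 21]
  PUSH R4  → stack: [69, 21, 84]
  POP R2  → R2 = 84, stack: [69, 21]
  POP R3  → R3 = 21, stack: [69]
  POP R4  → R4 = 69, stack: []
Final: R4 = 69

69


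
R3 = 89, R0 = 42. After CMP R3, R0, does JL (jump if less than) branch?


Trace:
  R3 = 89, R0 = 42
  CMP R3, R0  → compares 89 vs 42
  JL checks: is 89 less than 42?
  89 > 42, so condition is false
Branch taken: No

No


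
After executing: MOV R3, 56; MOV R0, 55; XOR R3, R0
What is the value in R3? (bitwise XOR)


Register state trace:
  MOV R3, 56  → R3 = 56 (0b00111000)
  MOV R0, 55  → R0 = 55 (0b00110111)
  XOR R3, R0  → R3 = 56 XOR 55 = 15 (0b00001111)
Final: R3 = 15

15


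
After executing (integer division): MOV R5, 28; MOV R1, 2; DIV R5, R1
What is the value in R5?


Register state trace:
  MOV R5, 28  → R5 = 28
  MOV R1, 2  → R1 = 2
  DIV R5, R1  → R5 = 28 // 2 = 14
Final: R5 = 14

14


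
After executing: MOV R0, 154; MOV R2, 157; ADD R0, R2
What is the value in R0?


Register state trace:
  MOV R0, 154  → R0 = 154
  MOV R2, 157  → R2 = 157
  ADD R0, R2  → R0 = 154 + 157 = 311
Final: R0 = 311

311


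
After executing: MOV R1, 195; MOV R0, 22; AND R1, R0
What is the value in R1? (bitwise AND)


Register state trace:
  MOV R1, 195  → R1 = 195 (0b11000011)
  MOV R0, 22  → R0 = 22 (0b00010110)
  AND R1, R0  → R1 = 195 AND 22 = 2 (0b00000010)
Final: R1 = 2

2


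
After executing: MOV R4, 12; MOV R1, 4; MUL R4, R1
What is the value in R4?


Register state trace:
  MOV R4, 12  → R4 = 12
  MOV R1, 4  → R1 = 4
  MUL R4, R1  → R4 = 12 * 4 = 48
Final: R4 = 48

48


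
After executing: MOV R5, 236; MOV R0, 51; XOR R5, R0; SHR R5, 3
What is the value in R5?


Register state trace:
  MOV R5, 236  → R5 = 236 (0b11101100)
  MOV R0, 51  → R0 = 51 (0b00110011)
  XOR R5, R0  → R5 = 236 XOR 51 = 223 (0b11011111)
  SHR R5, 3  → R5 = 223 >> 3 = 27
Final: R5 = 27

27


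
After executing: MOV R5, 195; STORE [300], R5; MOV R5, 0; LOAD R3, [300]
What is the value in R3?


Register and memory trace:
  MOV R5, 195  → R5 = 195
  STORE [300], R5  → mem[300] = 195
  MOV R5, 0  → R5 = 0
  LOAD R3, [300]  → R3 = mem[300] = 195
Final: R3 = 195

195


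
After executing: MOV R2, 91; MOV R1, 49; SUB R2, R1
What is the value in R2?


Register state trace:
  MOV R2, 91  → R2 = 91
  MOV R1, 49  → R1 = 49
  SUB R2, R1  → R2 = 91 - 49 = 42
Final: R2 = 42

42


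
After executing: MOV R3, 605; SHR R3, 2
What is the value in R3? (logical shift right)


Register state trace:
  MOV R3, 605  → R3 = 605
  SHR R3, 2  → R3 = 605 >> 2 = 605 // 2^2 = 151
Final: R3 = 151

151


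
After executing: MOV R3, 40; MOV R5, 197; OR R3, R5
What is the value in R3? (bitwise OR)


Register state trace:
  MOV R3, 40  → R3 = 40 (0b00101000)
  MOV R5, 197  → R5 = 197 (0b11000101)
  OR R3, R5   → R3 = 40 OR 197 = 237 (0b11101101)
Final: R3 = 237

237


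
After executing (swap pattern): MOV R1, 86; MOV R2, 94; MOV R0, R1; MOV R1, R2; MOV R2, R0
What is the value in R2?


Register state trace (swap pattern):
  MOV R1, 86  → R1 = 86
  MOV R2, 94  → R2 = 94
  MOV R0, R1  → R0 = 86  (save R1)
  MOV R1, R2  → R1 = 94  (R1 gets R2's value)
  MOV R2, R0  → R2 = 86  (R2 gets saved value)
Final: R2 = 86

86


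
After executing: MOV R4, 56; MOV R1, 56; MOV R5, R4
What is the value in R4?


Register state trace:
  MOV R4, 56  → R4 = 56
  MOV R1, 56  → R1 = 56
  MOV R5, R4  → R5 = 56
Final: R4 = 56

56


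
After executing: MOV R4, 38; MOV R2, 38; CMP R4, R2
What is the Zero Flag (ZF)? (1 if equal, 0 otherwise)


Register state trace:
  MOV R4, 38  → R4 = 38
  MOV R2, 38  → R2 = 38
  CMP R4, R2  → computes 38 - 38 = 0
  Result is zero, so values are equal
ZF = 1

1


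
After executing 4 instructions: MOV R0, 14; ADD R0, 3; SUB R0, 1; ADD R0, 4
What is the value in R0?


Register state trace:
  MOV R0, 14  → R0 = 14
  ADD R0, 3  → R0 = 14 + 3 = 17
  SUB R0, 1  → R0 = 17 - 1 = 16
  ADD R0, 4  → R0 = 16 + 4 = 20
Final: R0 = 20

20


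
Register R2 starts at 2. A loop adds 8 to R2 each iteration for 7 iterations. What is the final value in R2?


Starting value: R2 = 2
  Iter 1: R2 = 2 + 8 = 10
  Iter 2: R2 = 10 + 8 = 18
  Iter 3: R2 = 18 + 8 = 26
  Iter 4: R2 = 26 + 8 = 34
  Iter 5: R2 = 34 + 8 = 42
  Iter 6: R2 = 42 + 8 = 50
  Iter 7: R2 = 50 + 8 = 58
Final: R2 = 58

58


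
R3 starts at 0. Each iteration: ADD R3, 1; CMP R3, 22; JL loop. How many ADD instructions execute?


Loop trace (R3 starts at 0, target 22, step 1):
  ADD #1: R3 = 0 + 1 = 1  → 1 < 22, loop
  ADD #2: R3 = 1 + 1 = 2  → 2 < 22, loop
  ADD #3: R3 = 2 + 1 = 3  → 3 < 22, loop
  ADD #4: R3 = 3 + 1 = 4  → 4 < 22, loop
  ADD #5: R3 = 4 + 1 = 5  → 5 < 22, loop
  ADD #6: R3 = 5 + 1 = 6  → 6 < 22, loop
  ADD #7: R3 = 6 + 1 = 7  → 7 < 22, loop
  ADD #8: R3 = 7 + 1 = 8  → 8 < 22, loop
  ADD #9: R3 = 8 + 1 = 9  → 9 < 22, loop
  ADD #10: R3 = 9 + 1 = 10  → 10 < 22, loop
  ADD #11: R3 = 10 + 1 = 11  → 11 < 22, loop
  ADD #12: R3 = 11 + 1 = 12  → 12 < 22, loop
  ADD #13: R3 = 12 + 1 = 13  → 13 < 22, loop
  ADD #14: R3 = 13 + 1 = 14  → 14 < 22, loop
  ADD #15: R3 = 14 + 1 = 15  → 15 < 22, loop
  ADD #16: R3 = 15 + 1 = 16  → 16 < 22, loop
  ADD #17: R3 = 16 + 1 = 17  → 17 < 22, loop
  ADD #18: R3 = 17 + 1 = 18  → 18 < 22, loop
  ADD #19: R3 = 18 + 1 = 19  → 19 < 22, loop
  ADD #20: R3 = 19 + 1 = 20  → 20 < 22, loop
  ADD #21: R3 = 20 + 1 = 21  → 21 < 22, loop
  ADD #22: R3 = 21 + 1 = 22  → 22 >= 22, exit
Total ADD instructions: 22

22


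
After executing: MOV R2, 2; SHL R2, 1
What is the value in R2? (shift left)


Register state trace:
  MOV R2, 2  → R2 = 2
  SHL R2, 1  → R2 = 2 << 1 = 2 * 2^1 = 4
Final: R2 = 4

4


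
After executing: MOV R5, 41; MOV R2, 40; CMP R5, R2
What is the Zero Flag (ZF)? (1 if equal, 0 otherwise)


Register state trace:
  MOV R5, 41  → R5 = 41
  MOV R2, 40  → R2 = 40
  CMP R5, R2  → computes 41 - 40 = 1
  Result is nonzero, so values are not equal
ZF = 0

0


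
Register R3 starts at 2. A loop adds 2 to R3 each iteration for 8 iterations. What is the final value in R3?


Starting value: R3 = 2
  Iter 1: R3 = 2 + 2 = 4
  Iter 2: R3 = 4 + 2 = 6
  Iter 3: R3 = 6 + 2 = 8
  Iter 4: R3 = 8 + 2 = 10
  Iter 5: R3 = 10 + 2 = 12
  Iter 6: R3 = 12 + 2 = 14
  Iter 7: R3 = 14 + 2 = 16
  Iter 8: R3 = 16 + 2 = 18
Final: R3 = 18

18


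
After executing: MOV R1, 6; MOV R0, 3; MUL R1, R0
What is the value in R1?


Register state trace:
  MOV R1, 6  → R1 = 6
  MOV R0, 3  → R0 = 3
  MUL R1, R0  → R1 = 6 * 3 = 18
Final: R1 = 18

18


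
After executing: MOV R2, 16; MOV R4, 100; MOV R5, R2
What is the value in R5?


Register state trace:
  MOV R2, 16  → R2 = 16
  MOV R4, 100  → R4 = 100
  MOV R5, R2  → R5 = 16
Final: R5 = 16

16


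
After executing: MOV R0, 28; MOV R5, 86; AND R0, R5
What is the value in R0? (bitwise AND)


Register state trace:
  MOV R0, 28  → R0 = 28 (0b00011100)
  MOV R5, 86  → R5 = 86 (0b01010110)
  AND R0, R5  → R0 = 28 AND 86 = 20 (0b00010100)
Final: R0 = 20

20


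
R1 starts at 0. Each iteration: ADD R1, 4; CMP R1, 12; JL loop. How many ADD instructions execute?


Loop trace (R1 starts at 0, target 12, step 4):
  ADD #1: R1 = 0 + 4 = 4  → 4 < 12, loop
  ADD #2: R1 = 4 + 4 = 8  → 8 < 12, loop
  ADD #3: R1 = 8 + 4 = 12  → 12 >= 12, exit
Total ADD instructions: 3

3


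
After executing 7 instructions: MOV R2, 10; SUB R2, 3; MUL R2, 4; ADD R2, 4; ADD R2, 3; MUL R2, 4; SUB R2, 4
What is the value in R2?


Register state trace:
  MOV R2, 10  → R2 = 10
  SUB R2, 3  → R2 = 10 - 3 = 7
  MUL R2, 4  → R2 = 7 * 4 = 28
  ADD R2, 4  → R2 = 28 + 4 = 32
  ADD R2, 3  → R2 = 32 + 3 = 35
  MUL R2, 4  → R2 = 35 * 4 = 140
  SUB R2, 4  → R2 = 140 - 4 = 136
Final: R2 = 136

136


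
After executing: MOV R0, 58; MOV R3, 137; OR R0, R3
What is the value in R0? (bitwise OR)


Register state trace:
  MOV R0, 58  → R0 = 58 (0b00111010)
  MOV R3, 137  → R3 = 137 (0b10001001)
  OR R0, R3   → R0 = 58 OR 137 = 187 (0b10111011)
Final: R0 = 187

187


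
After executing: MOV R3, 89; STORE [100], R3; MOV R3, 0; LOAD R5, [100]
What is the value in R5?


Register and memory trace:
  MOV R3, 89  → R3 = 89
  STORE [100], R3  → mem[100] = 89
  MOV R3, 0  → R3 = 0
  LOAD R5, [100]  → R5 = mem[100] = 89
Final: R5 = 89

89


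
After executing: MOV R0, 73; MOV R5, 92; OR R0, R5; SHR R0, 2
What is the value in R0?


Register state trace:
  MOV R0, 73  → R0 = 73 (0b01001001)
  MOV R5, 92  → R5 = 92 (0b01011100)
  OR R0, R5  → R0 = 73 OR 92 = 93 (0b01011101)
  SHR R0, 2  → R0 = 93 >> 2 = 23
Final: R0 = 23

23


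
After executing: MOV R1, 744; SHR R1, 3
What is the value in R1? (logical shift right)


Register state trace:
  MOV R1, 744  → R1 = 744
  SHR R1, 3  → R1 = 744 >> 3 = 744 // 2^3 = 93
Final: R1 = 93

93


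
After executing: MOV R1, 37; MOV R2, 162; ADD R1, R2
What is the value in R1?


Register state trace:
  MOV R1, 37  → R1 = 37
  MOV R2, 162  → R2 = 162
  ADD R1, R2  → R1 = 37 + 162 = 199
Final: R1 = 199

199


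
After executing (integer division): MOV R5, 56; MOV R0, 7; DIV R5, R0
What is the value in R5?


Register state trace:
  MOV R5, 56  → R5 = 56
  MOV R0, 7  → R0 = 7
  DIV R5, R0  → R5 = 56 // 7 = 8
Final: R5 = 8

8


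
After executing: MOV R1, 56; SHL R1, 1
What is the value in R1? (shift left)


Register state trace:
  MOV R1, 56  → R1 = 56
  SHL R1, 1  → R1 = 56 << 1 = 56 * 2^1 = 112
Final: R1 = 112

112


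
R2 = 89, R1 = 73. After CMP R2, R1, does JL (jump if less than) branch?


Trace:
  R2 = 89, R1 = 73
  CMP R2, R1  → compares 89 vs 73
  JL checks: is 89 less than 73?
  89 > 73, so condition is false
Branch taken: No

No


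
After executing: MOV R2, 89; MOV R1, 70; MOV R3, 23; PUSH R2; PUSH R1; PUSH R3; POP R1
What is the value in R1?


Stack trace (top is rightmost):
  MOV R2, 89  → R2 = 89
  MOV R1, 70  → R1 = 70
  MOV R3, 23  → R3 = 23
  PUSH R2  → stack: [89]
  PUSH R1  → stack: [89, 70]
  PUSH R3  → stack: [89, 70, 23]
  POP R1  → R1 = 23, stack: [89, 70]
Final: R1 = 23

23


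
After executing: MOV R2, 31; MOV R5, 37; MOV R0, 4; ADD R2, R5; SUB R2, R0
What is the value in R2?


Register state trace:
  MOV R2, 31  → R2 = 31
  MOV R5, 37  → R5 = 37
  MOV R0, 4  → R0 = 4
  ADD R2, R5  → R2 = 31 + 37 = 68
  SUB R2, R0  → R2 = 68 - 4 = 64
Final: R2 = 64

64


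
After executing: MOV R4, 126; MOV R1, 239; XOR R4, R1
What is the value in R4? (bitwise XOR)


Register state trace:
  MOV R4, 126  → R4 = 126 (0b01111110)
  MOV R1, 239  → R1 = 239 (0b11101111)
  XOR R4, R1  → R4 = 126 XOR 239 = 145 (0b10010001)
Final: R4 = 145

145


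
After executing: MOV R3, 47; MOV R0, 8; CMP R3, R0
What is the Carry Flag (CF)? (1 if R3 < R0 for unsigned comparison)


Register state trace:
  MOV R3, 47  → R3 = 47
  MOV R0, 8  → R0 = 8
  CMP R3, R0  → unsigned 47 - 8: no borrow
  47 >= 8, so CF = 0
CF = 0

0


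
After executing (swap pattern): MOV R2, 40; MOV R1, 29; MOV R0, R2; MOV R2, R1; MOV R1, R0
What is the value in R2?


Register state trace (swap pattern):
  MOV R2, 40  → R2 = 40
  MOV R1, 29  → R1 = 29
  MOV R0, R2  → R0 = 40  (save R2)
  MOV R2, R1  → R2 = 29  (R2 gets R1's value)
  MOV R1, R0  → R1 = 40  (R1 gets saved value)
Final: R2 = 29

29


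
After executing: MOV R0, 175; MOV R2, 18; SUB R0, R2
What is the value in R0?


Register state trace:
  MOV R0, 175  → R0 = 175
  MOV R2, 18  → R2 = 18
  SUB R0, R2  → R0 = 175 - 18 = 157
Final: R0 = 157

157


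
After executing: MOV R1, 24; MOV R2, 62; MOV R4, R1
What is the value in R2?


Register state trace:
  MOV R1, 24  → R1 = 24
  MOV R2, 62  → R2 = 62
  MOV R4, R1  → R4 = 24
Final: R2 = 62

62


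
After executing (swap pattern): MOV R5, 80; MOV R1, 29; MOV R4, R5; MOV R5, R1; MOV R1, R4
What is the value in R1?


Register state trace (swap pattern):
  MOV R5, 80  → R5 = 80
  MOV R1, 29  → R1 = 29
  MOV R4, R5  → R4 = 80  (save R5)
  MOV R5, R1  → R5 = 29  (R5 gets R1's value)
  MOV R1, R4  → R1 = 80  (R1 gets saved value)
Final: R1 = 80

80


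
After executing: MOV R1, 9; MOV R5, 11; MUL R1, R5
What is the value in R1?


Register state trace:
  MOV R1, 9  → R1 = 9
  MOV R5, 11  → R5 = 11
  MUL R1, R5  → R1 = 9 * 11 = 99
Final: R1 = 99

99


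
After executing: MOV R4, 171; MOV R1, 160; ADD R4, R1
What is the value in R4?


Register state trace:
  MOV R4, 171  → R4 = 171
  MOV R1, 160  → R1 = 160
  ADD R4, R1  → R4 = 171 + 160 = 331
Final: R4 = 331

331


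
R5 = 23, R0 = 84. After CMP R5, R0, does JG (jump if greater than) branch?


Trace:
  R5 = 23, R0 = 84
  CMP R5, R0  → compares 23 vs 84
  JG checks: is 23 greater than 84?
  23 < 84, so condition is false
Branch taken: No

No


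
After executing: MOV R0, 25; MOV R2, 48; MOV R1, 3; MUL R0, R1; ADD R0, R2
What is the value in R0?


Register state trace:
  MOV R0, 25  → R0 = 25
  MOV R2, 48  → R2 = 48
  MOV R1, 3  → R1 = 3
  MUL R0, R1  → R0 = 25 * 3 = 75
  ADD R0, R2  → R0 = 75 + 48 = 123
Final: R0 = 123

123


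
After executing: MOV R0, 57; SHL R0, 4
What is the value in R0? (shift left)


Register state trace:
  MOV R0, 57  → R0 = 57
  SHL R0, 4  → R0 = 57 << 4 = 57 * 2^4 = 912
Final: R0 = 912

912


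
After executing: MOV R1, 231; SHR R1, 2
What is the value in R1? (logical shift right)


Register state trace:
  MOV R1, 231  → R1 = 231
  SHR R1, 2  → R1 = 231 >> 2 = 231 // 2^2 = 57
Final: R1 = 57

57


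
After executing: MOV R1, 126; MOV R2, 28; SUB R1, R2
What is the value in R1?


Register state trace:
  MOV R1, 126  → R1 = 126
  MOV R2, 28  → R2 = 28
  SUB R1, R2  → R1 = 126 - 28 = 98
Final: R1 = 98

98


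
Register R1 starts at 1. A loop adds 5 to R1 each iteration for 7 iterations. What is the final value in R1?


Starting value: R1 = 1
  Iter 1: R1 = 1 + 5 = 6
  Iter 2: R1 = 6 + 5 = 11
  Iter 3: R1 = 11 + 5 = 16
  Iter 4: R1 = 16 + 5 = 21
  Iter 5: R1 = 21 + 5 = 26
  Iter 6: R1 = 26 + 5 = 31
  Iter 7: R1 = 31 + 5 = 36
Final: R1 = 36

36


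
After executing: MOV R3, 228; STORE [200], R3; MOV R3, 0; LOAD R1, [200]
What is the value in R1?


Register and memory trace:
  MOV R3, 228  → R3 = 228
  STORE [200], R3  → mem[200] = 228
  MOV R3, 0  → R3 = 0
  LOAD R1, [200]  → R1 = mem[200] = 228
Final: R1 = 228

228


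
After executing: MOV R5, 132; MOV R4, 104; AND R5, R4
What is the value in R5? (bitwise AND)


Register state trace:
  MOV R5, 132  → R5 = 132 (0b10000100)
  MOV R4, 104  → R4 = 104 (0b01101000)
  AND R5, R4  → R5 = 132 AND 104 = 0 (0b00000000)
Final: R5 = 0

0


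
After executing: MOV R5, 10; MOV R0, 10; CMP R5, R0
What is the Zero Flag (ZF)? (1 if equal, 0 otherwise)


Register state trace:
  MOV R5, 10  → R5 = 10
  MOV R0, 10  → R0 = 10
  CMP R5, R0  → computes 10 - 10 = 0
  Result is zero, so values are equal
ZF = 1

1


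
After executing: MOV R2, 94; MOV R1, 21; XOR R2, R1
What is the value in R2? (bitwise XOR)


Register state trace:
  MOV R2, 94  → R2 = 94 (0b01011110)
  MOV R1, 21  → R1 = 21 (0b00010101)
  XOR R2, R1  → R2 = 94 XOR 21 = 75 (0b01001011)
Final: R2 = 75

75


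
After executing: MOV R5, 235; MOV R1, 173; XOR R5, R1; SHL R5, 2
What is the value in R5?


Register state trace:
  MOV R5, 235  → R5 = 235 (0b11101011)
  MOV R1, 173  → R1 = 173 (0b10101101)
  XOR R5, R1  → R5 = 235 XOR 173 = 70 (0b01000110)
  SHL R5, 2  → R5 = 70 << 2 = 280
Final: R5 = 280

280


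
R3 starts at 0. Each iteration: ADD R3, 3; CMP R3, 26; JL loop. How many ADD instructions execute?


Loop trace (R3 starts at 0, target 26, step 3):
  ADD #1: R3 = 0 + 3 = 3  → 3 < 26, loop
  ADD #2: R3 = 3 + 3 = 6  → 6 < 26, loop
  ADD #3: R3 = 6 + 3 = 9  → 9 < 26, loop
  ADD #4: R3 = 9 + 3 = 12  → 12 < 26, loop
  ADD #5: R3 = 12 + 3 = 15  → 15 < 26, loop
  ADD #6: R3 = 15 + 3 = 18  → 18 < 26, loop
  ADD #7: R3 = 18 + 3 = 21  → 21 < 26, loop
  ADD #8: R3 = 21 + 3 = 24  → 24 < 26, loop
  ADD #9: R3 = 24 + 3 = 27  → 27 >= 26, exit
Total ADD instructions: 9

9


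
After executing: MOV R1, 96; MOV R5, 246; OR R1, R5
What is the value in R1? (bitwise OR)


Register state trace:
  MOV R1, 96  → R1 = 96 (0b01100000)
  MOV R5, 246  → R5 = 246 (0b11110110)
  OR R1, R5   → R1 = 96 OR 246 = 246 (0b11110110)
Final: R1 = 246

246


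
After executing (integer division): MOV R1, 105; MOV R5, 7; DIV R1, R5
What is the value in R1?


Register state trace:
  MOV R1, 105  → R1 = 105
  MOV R5, 7  → R5 = 7
  DIV R1, R5  → R1 = 105 // 7 = 15
Final: R1 = 15

15


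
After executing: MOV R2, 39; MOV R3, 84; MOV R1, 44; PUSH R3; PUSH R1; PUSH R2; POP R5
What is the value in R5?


Stack trace (top is rightmost):
  MOV R2, 39  → R2 = 39
  MOV R3, 84  → R3 = 84
  MOV R1, 44  → R1 = 44
  PUSH R3  → stack: [84]
  PUSH R1  → stack: [84, 44]
  PUSH R2  → stack: [84, 44, 39]
  POP R5  → R5 = 39, stack: [84, 44]
Final: R5 = 39

39


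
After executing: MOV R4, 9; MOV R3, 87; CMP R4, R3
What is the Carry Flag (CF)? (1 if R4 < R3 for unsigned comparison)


Register state trace:
  MOV R4, 9  → R4 = 9
  MOV R3, 87  → R3 = 87
  CMP R4, R3  → unsigned 9 - 87: borrow occurs
  9 < 87, so CF = 1
CF = 1

1


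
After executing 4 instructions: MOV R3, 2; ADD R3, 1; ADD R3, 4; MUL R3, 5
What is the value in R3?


Register state trace:
  MOV R3, 2  → R3 = 2
  ADD R3, 1  → R3 = 2 + 1 = 3
  ADD R3, 4  → R3 = 3 + 4 = 7
  MUL R3, 5  → R3 = 7 * 5 = 35
Final: R3 = 35

35


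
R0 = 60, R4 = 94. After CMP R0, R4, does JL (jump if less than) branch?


Trace:
  R0 = 60, R4 = 94
  CMP R0, R4  → compares 60 vs 94
  JL checks: is 60 less than 94?
  60 < 94, so condition is true
Branch taken: Yes

Yes


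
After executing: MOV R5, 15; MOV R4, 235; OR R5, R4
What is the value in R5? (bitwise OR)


Register state trace:
  MOV R5, 15  → R5 = 15 (0b00001111)
  MOV R4, 235  → R4 = 235 (0b11101011)
  OR R5, R4   → R5 = 15 OR 235 = 239 (0b11101111)
Final: R5 = 239

239


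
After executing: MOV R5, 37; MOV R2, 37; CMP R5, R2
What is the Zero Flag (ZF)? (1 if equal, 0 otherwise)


Register state trace:
  MOV R5, 37  → R5 = 37
  MOV R2, 37  → R2 = 37
  CMP R5, R2  → computes 37 - 37 = 0
  Result is zero, so values are equal
ZF = 1

1


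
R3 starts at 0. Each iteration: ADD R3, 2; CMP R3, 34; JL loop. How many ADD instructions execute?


Loop trace (R3 starts at 0, target 34, step 2):
  ADD #1: R3 = 0 + 2 = 2  → 2 < 34, loop
  ADD #2: R3 = 2 + 2 = 4  → 4 < 34, loop
  ADD #3: R3 = 4 + 2 = 6  → 6 < 34, loop
  ADD #4: R3 = 6 + 2 = 8  → 8 < 34, loop
  ADD #5: R3 = 8 + 2 = 10  → 10 < 34, loop
  ADD #6: R3 = 10 + 2 = 12  → 12 < 34, loop
  ADD #7: R3 = 12 + 2 = 14  → 14 < 34, loop
  ADD #8: R3 = 14 + 2 = 16  → 16 < 34, loop
  ADD #9: R3 = 16 + 2 = 18  → 18 < 34, loop
  ADD #10: R3 = 18 + 2 = 20  → 20 < 34, loop
  ADD #11: R3 = 20 + 2 = 22  → 22 < 34, loop
  ADD #12: R3 = 22 + 2 = 24  → 24 < 34, loop
  ADD #13: R3 = 24 + 2 = 26  → 26 < 34, loop
  ADD #14: R3 = 26 + 2 = 28  → 28 < 34, loop
  ADD #15: R3 = 28 + 2 = 30  → 30 < 34, loop
  ADD #16: R3 = 30 + 2 = 32  → 32 < 34, loop
  ADD #17: R3 = 32 + 2 = 34  → 34 >= 34, exit
Total ADD instructions: 17

17


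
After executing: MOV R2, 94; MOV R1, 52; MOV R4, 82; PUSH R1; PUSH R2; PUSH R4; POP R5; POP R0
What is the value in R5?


Stack trace (top is rightmost):
  MOV R2, 94  → R2 = 94
  MOV R1, 52  → R1 = 52
  MOV R4, 82  → R4 = 82
  PUSH R1  → stack: [52]
  PUSH R2  → stack: [52, 94]
  PUSH R4  → stack: [52, 94, 82]
  POP R5  → R5 = 82, stack: [52, 94]
  POP R0  → R0 = 94, stack: [52]
Final: R5 = 82

82


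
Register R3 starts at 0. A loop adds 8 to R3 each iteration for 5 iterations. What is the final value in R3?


Starting value: R3 = 0
  Iter 1: R3 = 0 + 8 = 8
  Iter 2: R3 = 8 + 8 = 16
  Iter 3: R3 = 16 + 8 = 24
  Iter 4: R3 = 24 + 8 = 32
  Iter 5: R3 = 32 + 8 = 40
Final: R3 = 40

40


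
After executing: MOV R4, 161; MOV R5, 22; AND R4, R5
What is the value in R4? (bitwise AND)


Register state trace:
  MOV R4, 161  → R4 = 161 (0b10100001)
  MOV R5, 22  → R5 = 22 (0b00010110)
  AND R4, R5  → R4 = 161 AND 22 = 0 (0b00000000)
Final: R4 = 0

0


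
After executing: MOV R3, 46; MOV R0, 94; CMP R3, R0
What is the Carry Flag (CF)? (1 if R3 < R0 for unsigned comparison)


Register state trace:
  MOV R3, 46  → R3 = 46
  MOV R0, 94  → R0 = 94
  CMP R3, R0  → unsigned 46 - 94: borrow occurs
  46 < 94, so CF = 1
CF = 1

1


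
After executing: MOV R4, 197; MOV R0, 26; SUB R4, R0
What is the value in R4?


Register state trace:
  MOV R4, 197  → R4 = 197
  MOV R0, 26  → R0 = 26
  SUB R4, R0  → R4 = 197 - 26 = 171
Final: R4 = 171

171


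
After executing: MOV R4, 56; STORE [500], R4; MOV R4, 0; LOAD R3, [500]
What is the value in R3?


Register and memory trace:
  MOV R4, 56  → R4 = 56
  STORE [500], R4  → mem[500] = 56
  MOV R4, 0  → R4 = 0
  LOAD R3, [500]  → R3 = mem[500] = 56
Final: R3 = 56

56


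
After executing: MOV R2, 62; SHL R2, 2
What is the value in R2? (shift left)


Register state trace:
  MOV R2, 62  → R2 = 62
  SHL R2, 2  → R2 = 62 << 2 = 62 * 2^2 = 248
Final: R2 = 248

248


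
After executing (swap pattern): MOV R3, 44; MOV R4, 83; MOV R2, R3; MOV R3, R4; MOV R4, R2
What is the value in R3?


Register state trace (swap pattern):
  MOV R3, 44  → R3 = 44
  MOV R4, 83  → R4 = 83
  MOV R2, R3  → R2 = 44  (save R3)
  MOV R3, R4  → R3 = 83  (R3 gets R4's value)
  MOV R4, R2  → R4 = 44  (R4 gets saved value)
Final: R3 = 83

83


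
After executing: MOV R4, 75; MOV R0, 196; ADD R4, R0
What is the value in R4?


Register state trace:
  MOV R4, 75  → R4 = 75
  MOV R0, 196  → R0 = 196
  ADD R4, R0  → R4 = 75 + 196 = 271
Final: R4 = 271

271


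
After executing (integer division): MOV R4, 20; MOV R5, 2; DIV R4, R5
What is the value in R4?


Register state trace:
  MOV R4, 20  → R4 = 20
  MOV R5, 2  → R5 = 2
  DIV R4, R5  → R4 = 20 // 2 = 10
Final: R4 = 10

10


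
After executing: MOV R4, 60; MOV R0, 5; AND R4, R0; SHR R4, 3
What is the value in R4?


Register state trace:
  MOV R4, 60  → R4 = 60 (0b00111100)
  MOV R0, 5  → R0 = 5 (0b00000101)
  AND R4, R0  → R4 = 60 AND 5 = 4 (0b00000100)
  SHR R4, 3  → R4 = 4 >> 3 = 0
Final: R4 = 0

0


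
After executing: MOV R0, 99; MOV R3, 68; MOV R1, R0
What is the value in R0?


Register state trace:
  MOV R0, 99  → R0 = 99
  MOV R3, 68  → R3 = 68
  MOV R1, R0  → R1 = 99
Final: R0 = 99

99


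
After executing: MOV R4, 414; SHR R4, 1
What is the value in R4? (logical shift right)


Register state trace:
  MOV R4, 414  → R4 = 414
  SHR R4, 1  → R4 = 414 >> 1 = 414 // 2^1 = 207
Final: R4 = 207

207


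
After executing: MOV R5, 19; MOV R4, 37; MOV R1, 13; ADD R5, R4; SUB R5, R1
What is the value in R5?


Register state trace:
  MOV R5, 19  → R5 = 19
  MOV R4, 37  → R4 = 37
  MOV R1, 13  → R1 = 13
  ADD R5, R4  → R5 = 19 + 37 = 56
  SUB R5, R1  → R5 = 56 - 13 = 43
Final: R5 = 43

43


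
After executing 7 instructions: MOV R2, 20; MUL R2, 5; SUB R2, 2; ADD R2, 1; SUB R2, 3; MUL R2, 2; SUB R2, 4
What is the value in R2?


Register state trace:
  MOV R2, 20  → R2 = 20
  MUL R2, 5  → R2 = 20 * 5 = 100
  SUB R2, 2  → R2 = 100 - 2 = 98
  ADD R2, 1  → R2 = 98 + 1 = 99
  SUB R2, 3  → R2 = 99 - 3 = 96
  MUL R2, 2  → R2 = 96 * 2 = 192
  SUB R2, 4  → R2 = 192 - 4 = 188
Final: R2 = 188

188


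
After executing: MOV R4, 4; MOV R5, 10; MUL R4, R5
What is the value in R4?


Register state trace:
  MOV R4, 4  → R4 = 4
  MOV R5, 10  → R5 = 10
  MUL R4, R5  → R4 = 4 * 10 = 40
Final: R4 = 40

40


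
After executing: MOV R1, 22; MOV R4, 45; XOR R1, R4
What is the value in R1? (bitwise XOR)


Register state trace:
  MOV R1, 22  → R1 = 22 (0b00010110)
  MOV R4, 45  → R4 = 45 (0b00101101)
  XOR R1, R4  → R1 = 22 XOR 45 = 59 (0b00111011)
Final: R1 = 59

59


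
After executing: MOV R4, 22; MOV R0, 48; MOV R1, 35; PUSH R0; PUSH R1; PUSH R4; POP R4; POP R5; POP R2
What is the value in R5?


Stack trace (top is rightmost):
  MOV R4, 22  → R4 = 22
  MOV R0, 48  → R0 = 48
  MOV R1, 35  → R1 = 35
  PUSH R0  → stack: [48]
  PUSH R1  → stack: [48, 35]
  PUSH R4  → stack: [48, 35, 22]
  POP R4  → R4 = 22, stack: [48, 35]
  POP R5  → R5 = 35, stack: [48]
  POP R2  → R2 = 48, stack: []
Final: R5 = 35

35


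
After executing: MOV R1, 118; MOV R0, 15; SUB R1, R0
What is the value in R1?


Register state trace:
  MOV R1, 118  → R1 = 118
  MOV R0, 15  → R0 = 15
  SUB R1, R0  → R1 = 118 - 15 = 103
Final: R1 = 103

103


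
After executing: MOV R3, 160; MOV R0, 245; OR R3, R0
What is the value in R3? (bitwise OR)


Register state trace:
  MOV R3, 160  → R3 = 160 (0b10100000)
  MOV R0, 245  → R0 = 245 (0b11110101)
  OR R3, R0   → R3 = 160 OR 245 = 245 (0b11110101)
Final: R3 = 245

245


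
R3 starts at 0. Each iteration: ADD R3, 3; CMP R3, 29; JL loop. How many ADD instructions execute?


Loop trace (R3 starts at 0, target 29, step 3):
  ADD #1: R3 = 0 + 3 = 3  → 3 < 29, loop
  ADD #2: R3 = 3 + 3 = 6  → 6 < 29, loop
  ADD #3: R3 = 6 + 3 = 9  → 9 < 29, loop
  ADD #4: R3 = 9 + 3 = 12  → 12 < 29, loop
  ADD #5: R3 = 12 + 3 = 15  → 15 < 29, loop
  ADD #6: R3 = 15 + 3 = 18  → 18 < 29, loop
  ADD #7: R3 = 18 + 3 = 21  → 21 < 29, loop
  ADD #8: R3 = 21 + 3 = 24  → 24 < 29, loop
  ADD #9: R3 = 24 + 3 = 27  → 27 < 29, loop
  ADD #10: R3 = 27 + 3 = 30  → 30 >= 29, exit
Total ADD instructions: 10

10


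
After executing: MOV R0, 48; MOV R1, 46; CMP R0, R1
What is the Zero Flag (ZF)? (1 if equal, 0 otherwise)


Register state trace:
  MOV R0, 48  → R0 = 48
  MOV R1, 46  → R1 = 46
  CMP R0, R1  → computes 48 - 46 = 2
  Result is nonzero, so values are not equal
ZF = 0

0


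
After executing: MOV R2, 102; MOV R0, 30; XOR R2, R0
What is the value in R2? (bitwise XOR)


Register state trace:
  MOV R2, 102  → R2 = 102 (0b01100110)
  MOV R0, 30  → R0 = 30 (0b00011110)
  XOR R2, R0  → R2 = 102 XOR 30 = 120 (0b01111000)
Final: R2 = 120

120


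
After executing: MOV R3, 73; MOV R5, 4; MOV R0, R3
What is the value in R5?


Register state trace:
  MOV R3, 73  → R3 = 73
  MOV R5, 4  → R5 = 4
  MOV R0, R3  → R0 = 73
Final: R5 = 4

4


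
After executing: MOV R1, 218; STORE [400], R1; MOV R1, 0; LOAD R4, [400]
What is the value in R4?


Register and memory trace:
  MOV R1, 218  → R1 = 218
  STORE [400], R1  → mem[400] = 218
  MOV R1, 0  → R1 = 0
  LOAD R4, [400]  → R4 = mem[400] = 218
Final: R4 = 218

218


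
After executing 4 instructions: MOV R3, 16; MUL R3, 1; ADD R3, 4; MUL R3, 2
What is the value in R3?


Register state trace:
  MOV R3, 16  → R3 = 16
  MUL R3, 1  → R3 = 16 * 1 = 16
  ADD R3, 4  → R3 = 16 + 4 = 20
  MUL R3, 2  → R3 = 20 * 2 = 40
Final: R3 = 40

40


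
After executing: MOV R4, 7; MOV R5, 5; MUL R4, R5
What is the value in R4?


Register state trace:
  MOV R4, 7  → R4 = 7
  MOV R5, 5  → R5 = 5
  MUL R4, R5  → R4 = 7 * 5 = 35
Final: R4 = 35

35


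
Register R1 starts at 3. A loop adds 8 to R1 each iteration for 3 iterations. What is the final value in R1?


Starting value: R1 = 3
  Iter 1: R1 = 3 + 8 = 11
  Iter 2: R1 = 11 + 8 = 19
  Iter 3: R1 = 19 + 8 = 27
Final: R1 = 27

27


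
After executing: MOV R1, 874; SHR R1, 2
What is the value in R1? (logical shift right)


Register state trace:
  MOV R1, 874  → R1 = 874
  SHR R1, 2  → R1 = 874 >> 2 = 874 // 2^2 = 218
Final: R1 = 218

218


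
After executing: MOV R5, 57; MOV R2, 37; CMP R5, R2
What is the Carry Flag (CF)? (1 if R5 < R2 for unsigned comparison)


Register state trace:
  MOV R5, 57  → R5 = 57
  MOV R2, 37  → R2 = 37
  CMP R5, R2  → unsigned 57 - 37: no borrow
  57 >= 37, so CF = 0
CF = 0

0


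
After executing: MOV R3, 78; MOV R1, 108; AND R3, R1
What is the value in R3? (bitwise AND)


Register state trace:
  MOV R3, 78  → R3 = 78 (0b01001110)
  MOV R1, 108  → R1 = 108 (0b01101100)
  AND R3, R1  → R3 = 78 AND 108 = 76 (0b01001100)
Final: R3 = 76

76


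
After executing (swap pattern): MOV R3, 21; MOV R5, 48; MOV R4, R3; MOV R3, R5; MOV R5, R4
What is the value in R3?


Register state trace (swap pattern):
  MOV R3, 21  → R3 = 21
  MOV R5, 48  → R5 = 48
  MOV R4, R3  → R4 = 21  (save R3)
  MOV R3, R5  → R3 = 48  (R3 gets R5's value)
  MOV R5, R4  → R5 = 21  (R5 gets saved value)
Final: R3 = 48

48


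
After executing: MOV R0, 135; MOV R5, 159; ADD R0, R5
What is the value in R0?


Register state trace:
  MOV R0, 135  → R0 = 135
  MOV R5, 159  → R5 = 159
  ADD R0, R5  → R0 = 135 + 159 = 294
Final: R0 = 294

294


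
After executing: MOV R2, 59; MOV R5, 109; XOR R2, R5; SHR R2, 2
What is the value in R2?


Register state trace:
  MOV R2, 59  → R2 = 59 (0b00111011)
  MOV R5, 109  → R5 = 109 (0b01101101)
  XOR R2, R5  → R2 = 59 XOR 109 = 86 (0b01010110)
  SHR R2, 2  → R2 = 86 >> 2 = 21
Final: R2 = 21

21


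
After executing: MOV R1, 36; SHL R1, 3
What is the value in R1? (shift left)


Register state trace:
  MOV R1, 36  → R1 = 36
  SHL R1, 3  → R1 = 36 << 3 = 36 * 2^3 = 288
Final: R1 = 288

288


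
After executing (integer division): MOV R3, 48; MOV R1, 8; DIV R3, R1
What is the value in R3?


Register state trace:
  MOV R3, 48  → R3 = 48
  MOV R1, 8  → R1 = 8
  DIV R3, R1  → R3 = 48 // 8 = 6
Final: R3 = 6

6


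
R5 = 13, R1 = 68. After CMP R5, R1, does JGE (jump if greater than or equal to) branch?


Trace:
  R5 = 13, R1 = 68
  CMP R5, R1  → compares 13 vs 68
  JGE checks: is 13 greater than or equal to 68?
  13 < 68, so condition is false
Branch taken: No

No


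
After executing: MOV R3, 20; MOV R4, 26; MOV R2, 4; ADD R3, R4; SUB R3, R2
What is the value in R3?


Register state trace:
  MOV R3, 20  → R3 = 20
  MOV R4, 26  → R4 = 26
  MOV R2, 4  → R2 = 4
  ADD R3, R4  → R3 = 20 + 26 = 46
  SUB R3, R2  → R3 = 46 - 4 = 42
Final: R3 = 42

42


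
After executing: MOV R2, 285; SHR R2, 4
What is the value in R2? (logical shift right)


Register state trace:
  MOV R2, 285  → R2 = 285
  SHR R2, 4  → R2 = 285 >> 4 = 285 // 2^4 = 17
Final: R2 = 17

17


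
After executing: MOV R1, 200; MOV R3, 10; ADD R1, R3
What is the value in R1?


Register state trace:
  MOV R1, 200  → R1 = 200
  MOV R3, 10  → R3 = 10
  ADD R1, R3  → R1 = 200 + 10 = 210
Final: R1 = 210

210


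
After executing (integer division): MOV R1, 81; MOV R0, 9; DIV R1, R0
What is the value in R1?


Register state trace:
  MOV R1, 81  → R1 = 81
  MOV R0, 9  → R0 = 9
  DIV R1, R0  → R1 = 81 // 9 = 9
Final: R1 = 9

9


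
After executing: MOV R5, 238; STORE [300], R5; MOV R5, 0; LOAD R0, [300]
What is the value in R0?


Register and memory trace:
  MOV R5, 238  → R5 = 238
  STORE [300], R5  → mem[300] = 238
  MOV R5, 0  → R5 = 0
  LOAD R0, [300]  → R0 = mem[300] = 238
Final: R0 = 238

238


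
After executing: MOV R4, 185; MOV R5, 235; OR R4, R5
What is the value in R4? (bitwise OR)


Register state trace:
  MOV R4, 185  → R4 = 185 (0b10111001)
  MOV R5, 235  → R5 = 235 (0b11101011)
  OR R4, R5   → R4 = 185 OR 235 = 251 (0b11111011)
Final: R4 = 251

251


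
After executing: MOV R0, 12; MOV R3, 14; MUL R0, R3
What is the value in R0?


Register state trace:
  MOV R0, 12  → R0 = 12
  MOV R3, 14  → R3 = 14
  MUL R0, R3  → R0 = 12 * 14 = 168
Final: R0 = 168

168


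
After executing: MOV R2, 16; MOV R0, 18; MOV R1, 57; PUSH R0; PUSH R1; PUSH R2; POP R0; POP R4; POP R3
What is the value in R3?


Stack trace (top is rightmost):
  MOV R2, 16  → R2 = 16
  MOV R0, 18  → R0 = 18
  MOV R1, 57  → R1 = 57
  PUSH R0  → stack: [18]
  PUSH R1  → stack: [18, 57]
  PUSH R2  → stack: [18, 57, 16]
  POP R0  → R0 = 16, stack: [18, 57]
  POP R4  → R4 = 57, stack: [18]
  POP R3  → R3 = 18, stack: []
Final: R3 = 18

18


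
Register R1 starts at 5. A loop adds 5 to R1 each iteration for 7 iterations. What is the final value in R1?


Starting value: R1 = 5
  Iter 1: R1 = 5 + 5 = 10
  Iter 2: R1 = 10 + 5 = 15
  Iter 3: R1 = 15 + 5 = 20
  Iter 4: R1 = 20 + 5 = 25
  Iter 5: R1 = 25 + 5 = 30
  Iter 6: R1 = 30 + 5 = 35
  Iter 7: R1 = 35 + 5 = 40
Final: R1 = 40

40


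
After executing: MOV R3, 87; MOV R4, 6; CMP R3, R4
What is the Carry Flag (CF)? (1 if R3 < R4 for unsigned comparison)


Register state trace:
  MOV R3, 87  → R3 = 87
  MOV R4, 6  → R4 = 6
  CMP R3, R4  → unsigned 87 - 6: no borrow
  87 >= 6, so CF = 0
CF = 0

0


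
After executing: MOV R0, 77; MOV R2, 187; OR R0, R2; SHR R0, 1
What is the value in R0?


Register state trace:
  MOV R0, 77  → R0 = 77 (0b01001101)
  MOV R2, 187  → R2 = 187 (0b10111011)
  OR R0, R2  → R0 = 77 OR 187 = 255 (0b11111111)
  SHR R0, 1  → R0 = 255 >> 1 = 127
Final: R0 = 127

127


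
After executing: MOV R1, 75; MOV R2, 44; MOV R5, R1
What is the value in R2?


Register state trace:
  MOV R1, 75  → R1 = 75
  MOV R2, 44  → R2 = 44
  MOV R5, R1  → R5 = 75
Final: R2 = 44

44


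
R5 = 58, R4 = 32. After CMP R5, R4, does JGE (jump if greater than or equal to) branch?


Trace:
  R5 = 58, R4 = 32
  CMP R5, R4  → compares 58 vs 32
  JGE checks: is 58 greater than or equal to 32?
  58 > 32, so condition is true
Branch taken: Yes

Yes


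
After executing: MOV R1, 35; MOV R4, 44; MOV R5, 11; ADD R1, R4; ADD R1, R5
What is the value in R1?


Register state trace:
  MOV R1, 35  → R1 = 35
  MOV R4, 44  → R4 = 44
  MOV R5, 11  → R5 = 11
  ADD R1, R4  → R1 = 35 + 44 = 79
  ADD R1, R5  → R1 = 79 + 11 = 90
Final: R1 = 90

90


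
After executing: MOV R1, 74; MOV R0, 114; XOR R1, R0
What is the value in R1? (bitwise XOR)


Register state trace:
  MOV R1, 74  → R1 = 74 (0b01001010)
  MOV R0, 114  → R0 = 114 (0b01110010)
  XOR R1, R0  → R1 = 74 XOR 114 = 56 (0b00111000)
Final: R1 = 56

56


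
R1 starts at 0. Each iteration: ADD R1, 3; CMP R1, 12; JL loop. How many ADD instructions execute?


Loop trace (R1 starts at 0, target 12, step 3):
  ADD #1: R1 = 0 + 3 = 3  → 3 < 12, loop
  ADD #2: R1 = 3 + 3 = 6  → 6 < 12, loop
  ADD #3: R1 = 6 + 3 = 9  → 9 < 12, loop
  ADD #4: R1 = 9 + 3 = 12  → 12 >= 12, exit
Total ADD instructions: 4

4


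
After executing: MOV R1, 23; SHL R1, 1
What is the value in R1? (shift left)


Register state trace:
  MOV R1, 23  → R1 = 23
  SHL R1, 1  → R1 = 23 << 1 = 23 * 2^1 = 46
Final: R1 = 46

46
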